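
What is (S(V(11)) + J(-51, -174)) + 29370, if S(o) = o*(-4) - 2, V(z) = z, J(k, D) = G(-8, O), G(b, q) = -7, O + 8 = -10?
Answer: 29317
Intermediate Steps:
O = -18 (O = -8 - 10 = -18)
J(k, D) = -7
S(o) = -2 - 4*o (S(o) = -4*o - 2 = -2 - 4*o)
(S(V(11)) + J(-51, -174)) + 29370 = ((-2 - 4*11) - 7) + 29370 = ((-2 - 44) - 7) + 29370 = (-46 - 7) + 29370 = -53 + 29370 = 29317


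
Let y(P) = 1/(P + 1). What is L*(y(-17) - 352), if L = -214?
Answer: 602731/8 ≈ 75341.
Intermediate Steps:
y(P) = 1/(1 + P)
L*(y(-17) - 352) = -214*(1/(1 - 17) - 352) = -214*(1/(-16) - 352) = -214*(-1/16 - 352) = -214*(-5633/16) = 602731/8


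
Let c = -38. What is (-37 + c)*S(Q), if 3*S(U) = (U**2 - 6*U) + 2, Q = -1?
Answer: -225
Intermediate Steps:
S(U) = 2/3 - 2*U + U**2/3 (S(U) = ((U**2 - 6*U) + 2)/3 = (2 + U**2 - 6*U)/3 = 2/3 - 2*U + U**2/3)
(-37 + c)*S(Q) = (-37 - 38)*(2/3 - 2*(-1) + (1/3)*(-1)**2) = -75*(2/3 + 2 + (1/3)*1) = -75*(2/3 + 2 + 1/3) = -75*3 = -225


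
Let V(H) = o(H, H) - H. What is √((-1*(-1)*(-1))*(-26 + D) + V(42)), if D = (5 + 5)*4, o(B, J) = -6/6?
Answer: I*√57 ≈ 7.5498*I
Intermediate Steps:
o(B, J) = -1 (o(B, J) = -6*⅙ = -1)
D = 40 (D = 10*4 = 40)
V(H) = -1 - H
√((-1*(-1)*(-1))*(-26 + D) + V(42)) = √((-1*(-1)*(-1))*(-26 + 40) + (-1 - 1*42)) = √((1*(-1))*14 + (-1 - 42)) = √(-1*14 - 43) = √(-14 - 43) = √(-57) = I*√57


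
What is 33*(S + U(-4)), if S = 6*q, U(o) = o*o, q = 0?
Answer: 528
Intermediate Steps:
U(o) = o**2
S = 0 (S = 6*0 = 0)
33*(S + U(-4)) = 33*(0 + (-4)**2) = 33*(0 + 16) = 33*16 = 528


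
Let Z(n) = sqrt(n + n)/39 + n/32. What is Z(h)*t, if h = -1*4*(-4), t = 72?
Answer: 36 + 96*sqrt(2)/13 ≈ 46.443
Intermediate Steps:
h = 16 (h = -4*(-4) = 16)
Z(n) = n/32 + sqrt(2)*sqrt(n)/39 (Z(n) = sqrt(2*n)*(1/39) + n*(1/32) = (sqrt(2)*sqrt(n))*(1/39) + n/32 = sqrt(2)*sqrt(n)/39 + n/32 = n/32 + sqrt(2)*sqrt(n)/39)
Z(h)*t = ((1/32)*16 + sqrt(2)*sqrt(16)/39)*72 = (1/2 + (1/39)*sqrt(2)*4)*72 = (1/2 + 4*sqrt(2)/39)*72 = 36 + 96*sqrt(2)/13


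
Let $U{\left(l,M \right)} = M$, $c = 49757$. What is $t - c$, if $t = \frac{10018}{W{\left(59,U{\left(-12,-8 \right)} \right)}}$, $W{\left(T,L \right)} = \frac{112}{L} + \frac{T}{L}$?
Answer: $- \frac{8588591}{171} \approx -50226.0$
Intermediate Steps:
$t = - \frac{80144}{171}$ ($t = \frac{10018}{\frac{1}{-8} \left(112 + 59\right)} = \frac{10018}{\left(- \frac{1}{8}\right) 171} = \frac{10018}{- \frac{171}{8}} = 10018 \left(- \frac{8}{171}\right) = - \frac{80144}{171} \approx -468.68$)
$t - c = - \frac{80144}{171} - 49757 = - \frac{8588591}{171}$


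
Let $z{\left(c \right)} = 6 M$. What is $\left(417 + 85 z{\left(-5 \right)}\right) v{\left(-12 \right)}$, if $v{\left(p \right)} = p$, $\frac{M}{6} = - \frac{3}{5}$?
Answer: $17028$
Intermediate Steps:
$M = - \frac{18}{5}$ ($M = 6 \left(- \frac{3}{5}\right) = - \frac{18}{5} \approx -3.6$)
$z{\left(c \right)} = - \frac{108}{5}$ ($z{\left(c \right)} = 6 \left(- \frac{18}{5}\right) = - \frac{108}{5}$)
$\left(417 + 85 z{\left(-5 \right)}\right) v{\left(-12 \right)} = \left(417 + 85 \left(- \frac{108}{5}\right)\right) \left(-12\right) = \left(417 - 1836\right) \left(-12\right) = \left(-1419\right) \left(-12\right) = 17028$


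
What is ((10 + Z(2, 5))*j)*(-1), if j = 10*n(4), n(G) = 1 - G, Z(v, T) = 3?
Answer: 390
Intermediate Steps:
j = -30 (j = 10*(1 - 1*4) = 10*(1 - 4) = 10*(-3) = -30)
((10 + Z(2, 5))*j)*(-1) = ((10 + 3)*(-30))*(-1) = (13*(-30))*(-1) = -390*(-1) = 390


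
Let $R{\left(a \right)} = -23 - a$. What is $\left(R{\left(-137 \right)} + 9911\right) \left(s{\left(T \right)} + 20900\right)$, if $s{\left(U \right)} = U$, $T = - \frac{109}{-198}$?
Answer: $\frac{41486547725}{198} \approx 2.0953 \cdot 10^{8}$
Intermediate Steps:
$T = \frac{109}{198}$ ($T = \left(-109\right) \left(- \frac{1}{198}\right) = \frac{109}{198} \approx 0.5505$)
$\left(R{\left(-137 \right)} + 9911\right) \left(s{\left(T \right)} + 20900\right) = \left(\left(-23 - -137\right) + 9911\right) \left(\frac{109}{198} + 20900\right) = \left(\left(-23 + 137\right) + 9911\right) \frac{4138309}{198} = \left(114 + 9911\right) \frac{4138309}{198} = 10025 \cdot \frac{4138309}{198} = \frac{41486547725}{198}$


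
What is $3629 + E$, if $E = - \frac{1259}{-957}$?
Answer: $\frac{3474212}{957} \approx 3630.3$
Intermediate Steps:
$E = \frac{1259}{957}$ ($E = \left(-1259\right) \left(- \frac{1}{957}\right) = \frac{1259}{957} \approx 1.3156$)
$3629 + E = 3629 + \frac{1259}{957} = \frac{3474212}{957}$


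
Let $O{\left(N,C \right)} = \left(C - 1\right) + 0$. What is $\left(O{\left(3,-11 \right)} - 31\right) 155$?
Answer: $-6665$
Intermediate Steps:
$O{\left(N,C \right)} = -1 + C$ ($O{\left(N,C \right)} = \left(-1 + C\right) + 0 = -1 + C$)
$\left(O{\left(3,-11 \right)} - 31\right) 155 = \left(\left(-1 - 11\right) - 31\right) 155 = \left(-12 - 31\right) 155 = \left(-43\right) 155 = -6665$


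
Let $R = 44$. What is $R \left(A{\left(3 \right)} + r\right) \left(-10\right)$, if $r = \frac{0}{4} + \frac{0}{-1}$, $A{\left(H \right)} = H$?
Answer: $-1320$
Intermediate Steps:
$r = 0$ ($r = 0 \cdot \frac{1}{4} + 0 \left(-1\right) = 0 + 0 = 0$)
$R \left(A{\left(3 \right)} + r\right) \left(-10\right) = 44 \left(3 + 0\right) \left(-10\right) = 44 \cdot 3 \left(-10\right) = 44 \left(-30\right) = -1320$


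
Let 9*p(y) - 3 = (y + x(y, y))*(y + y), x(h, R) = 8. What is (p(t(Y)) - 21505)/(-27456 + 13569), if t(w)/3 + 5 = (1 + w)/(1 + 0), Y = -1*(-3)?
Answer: 21508/13887 ≈ 1.5488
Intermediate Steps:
Y = 3
t(w) = -12 + 3*w (t(w) = -15 + 3*((1 + w)/(1 + 0)) = -15 + 3*((1 + w)/1) = -15 + 3*((1 + w)*1) = -15 + 3*(1 + w) = -15 + (3 + 3*w) = -12 + 3*w)
p(y) = ⅓ + 2*y*(8 + y)/9 (p(y) = ⅓ + ((y + 8)*(y + y))/9 = ⅓ + ((8 + y)*(2*y))/9 = ⅓ + (2*y*(8 + y))/9 = ⅓ + 2*y*(8 + y)/9)
(p(t(Y)) - 21505)/(-27456 + 13569) = ((⅓ + 2*(-12 + 3*3)²/9 + 16*(-12 + 3*3)/9) - 21505)/(-27456 + 13569) = ((⅓ + 2*(-12 + 9)²/9 + 16*(-12 + 9)/9) - 21505)/(-13887) = ((⅓ + (2/9)*(-3)² + (16/9)*(-3)) - 21505)*(-1/13887) = ((⅓ + (2/9)*9 - 16/3) - 21505)*(-1/13887) = ((⅓ + 2 - 16/3) - 21505)*(-1/13887) = (-3 - 21505)*(-1/13887) = -21508*(-1/13887) = 21508/13887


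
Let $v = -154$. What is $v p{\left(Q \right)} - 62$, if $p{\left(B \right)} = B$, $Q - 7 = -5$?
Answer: $-370$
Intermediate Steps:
$Q = 2$ ($Q = 7 - 5 = 2$)
$v p{\left(Q \right)} - 62 = \left(-154\right) 2 - 62 = -308 - 62 = -370$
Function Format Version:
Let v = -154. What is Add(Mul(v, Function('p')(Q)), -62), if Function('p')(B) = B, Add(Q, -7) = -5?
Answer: -370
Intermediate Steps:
Q = 2 (Q = Add(7, -5) = 2)
Add(Mul(v, Function('p')(Q)), -62) = Add(Mul(-154, 2), -62) = Add(-308, -62) = -370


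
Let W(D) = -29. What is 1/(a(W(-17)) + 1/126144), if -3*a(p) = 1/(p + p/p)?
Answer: 883008/10519 ≈ 83.944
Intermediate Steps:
a(p) = -1/(3*(1 + p)) (a(p) = -1/(3*(p + p/p)) = -1/(3*(p + 1)) = -1/(3*(1 + p)))
1/(a(W(-17)) + 1/126144) = 1/(-1/(3 + 3*(-29)) + 1/126144) = 1/(-1/(3 - 87) + 1/126144) = 1/(-1/(-84) + 1/126144) = 1/(-1*(-1/84) + 1/126144) = 1/(1/84 + 1/126144) = 1/(10519/883008) = 883008/10519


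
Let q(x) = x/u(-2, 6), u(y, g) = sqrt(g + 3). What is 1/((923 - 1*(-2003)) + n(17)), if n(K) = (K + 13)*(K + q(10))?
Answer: 1/3536 ≈ 0.00028281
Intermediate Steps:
u(y, g) = sqrt(3 + g)
q(x) = x/3 (q(x) = x/(sqrt(3 + 6)) = x/(sqrt(9)) = x/3)
n(K) = (13 + K)*(10/3 + K) (n(K) = (K + 13)*(K + (1/3)*10) = (13 + K)*(K + 10/3) = (13 + K)*(10/3 + K))
1/((923 - 1*(-2003)) + n(17)) = 1/((923 - 1*(-2003)) + (130/3 + 17**2 + (49/3)*17)) = 1/((923 + 2003) + (130/3 + 289 + 833/3)) = 1/(2926 + 610) = 1/3536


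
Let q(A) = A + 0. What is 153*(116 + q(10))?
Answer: 19278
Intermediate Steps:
q(A) = A
153*(116 + q(10)) = 153*(116 + 10) = 153*126 = 19278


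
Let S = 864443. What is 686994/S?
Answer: 686994/864443 ≈ 0.79472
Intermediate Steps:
686994/S = 686994/864443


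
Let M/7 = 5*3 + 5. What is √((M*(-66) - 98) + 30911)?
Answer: 3*√2397 ≈ 146.88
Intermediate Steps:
M = 140 (M = 7*(5*3 + 5) = 7*(15 + 5) = 7*20 = 140)
√((M*(-66) - 98) + 30911) = √((140*(-66) - 98) + 30911) = √((-9240 - 98) + 30911) = √(-9338 + 30911) = √21573 = 3*√2397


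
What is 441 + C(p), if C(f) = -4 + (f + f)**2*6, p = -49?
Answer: 58061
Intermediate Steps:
C(f) = -4 + 24*f**2 (C(f) = -4 + (2*f)**2*6 = -4 + (4*f**2)*6 = -4 + 24*f**2)
441 + C(p) = 441 + (-4 + 24*(-49)**2) = 441 + (-4 + 24*2401) = 441 + (-4 + 57624) = 441 + 57620 = 58061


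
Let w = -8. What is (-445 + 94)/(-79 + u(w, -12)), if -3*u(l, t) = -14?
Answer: 1053/223 ≈ 4.7220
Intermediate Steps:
u(l, t) = 14/3 (u(l, t) = -⅓*(-14) = 14/3)
(-445 + 94)/(-79 + u(w, -12)) = (-445 + 94)/(-79 + 14/3) = -351/(-223/3) = -351*(-3/223) = 1053/223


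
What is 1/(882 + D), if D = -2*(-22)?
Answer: 1/926 ≈ 0.0010799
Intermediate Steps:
D = 44
1/(882 + D) = 1/(882 + 44) = 1/926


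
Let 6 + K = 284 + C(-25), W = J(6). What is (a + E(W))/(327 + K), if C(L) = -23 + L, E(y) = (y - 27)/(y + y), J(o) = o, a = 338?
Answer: 1345/2228 ≈ 0.60368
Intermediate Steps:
W = 6
E(y) = (-27 + y)/(2*y) (E(y) = (-27 + y)/((2*y)) = (-27 + y)*(1/(2*y)) = (-27 + y)/(2*y))
K = 230 (K = -6 + (284 + (-23 - 25)) = -6 + (284 - 48) = -6 + 236 = 230)
(a + E(W))/(327 + K) = (338 + (½)*(-27 + 6)/6)/(327 + 230) = (338 + (½)*(⅙)*(-21))/557 = (338 - 7/4)*(1/557) = (1345/4)*(1/557) = 1345/2228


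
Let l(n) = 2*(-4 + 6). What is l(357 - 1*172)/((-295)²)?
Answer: 4/87025 ≈ 4.5964e-5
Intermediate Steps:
l(n) = 4 (l(n) = 2*2 = 4)
l(357 - 1*172)/((-295)²) = 4/((-295)²) = 4/87025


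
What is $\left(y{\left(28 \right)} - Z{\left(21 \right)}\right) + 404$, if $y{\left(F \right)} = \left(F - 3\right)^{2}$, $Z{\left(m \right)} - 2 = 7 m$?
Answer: $880$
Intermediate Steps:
$Z{\left(m \right)} = 2 + 7 m$
$y{\left(F \right)} = \left(-3 + F\right)^{2}$
$\left(y{\left(28 \right)} - Z{\left(21 \right)}\right) + 404 = \left(\left(-3 + 28\right)^{2} - \left(2 + 7 \cdot 21\right)\right) + 404 = \left(25^{2} - \left(2 + 147\right)\right) + 404 = \left(625 - 149\right) + 404 = 476 + 404 = 880$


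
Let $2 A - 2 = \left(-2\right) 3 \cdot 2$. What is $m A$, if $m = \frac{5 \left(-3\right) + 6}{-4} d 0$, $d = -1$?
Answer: $0$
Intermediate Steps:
$A = -5$ ($A = 1 + \frac{\left(-2\right) 3 \cdot 2}{2} = 1 + \frac{\left(-6\right) 2}{2} = 1 + \frac{1}{2} \left(-12\right) = 1 - 6 = -5$)
$m = 0$ ($m = \frac{5 \left(-3\right) + 6}{-4} \left(-1\right) 0 = \left(-15 + 6\right) \left(- \frac{1}{4}\right) \left(-1\right) 0 = \left(-9\right) \left(- \frac{1}{4}\right) \left(-1\right) 0 = \frac{9}{4} \left(-1\right) 0 = \left(- \frac{9}{4}\right) 0 = 0$)
$m A = 0 \left(-5\right) = 0$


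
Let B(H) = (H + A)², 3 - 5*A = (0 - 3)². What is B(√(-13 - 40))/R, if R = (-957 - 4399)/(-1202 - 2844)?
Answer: -2607647/66950 - 12138*I*√53/6695 ≈ -38.949 - 13.199*I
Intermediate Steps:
A = -6/5 (A = ⅗ - (0 - 3)²/5 = ⅗ - ⅕*(-3)² = ⅗ - ⅕*9 = ⅗ - 9/5 = -6/5 ≈ -1.2000)
R = 2678/2023 (R = -5356/(-4046) = -5356*(-1/4046) = 2678/2023 ≈ 1.3238)
B(H) = (-6/5 + H)² (B(H) = (H - 6/5)² = (-6/5 + H)²)
B(√(-13 - 40))/R = ((-6 + 5*√(-13 - 40))²/25)/(2678/2023) = ((-6 + 5*√(-53))²/25)*(2023/2678) = ((-6 + 5*(I*√53))²/25)*(2023/2678) = ((-6 + 5*I*√53)²/25)*(2023/2678) = 2023*(-6 + 5*I*√53)²/66950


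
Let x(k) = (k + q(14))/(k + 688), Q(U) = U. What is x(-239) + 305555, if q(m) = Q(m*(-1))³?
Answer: 137191212/449 ≈ 3.0555e+5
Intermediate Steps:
q(m) = -m³ (q(m) = (m*(-1))³ = (-m)³ = -m³)
x(k) = (-2744 + k)/(688 + k) (x(k) = (k - 1*14³)/(k + 688) = (k - 1*2744)/(688 + k) = (k - 2744)/(688 + k) = (-2744 + k)/(688 + k))
x(-239) + 305555 = (-2744 - 239)/(688 - 239) + 305555 = -2983/449 + 305555 = 137191212/449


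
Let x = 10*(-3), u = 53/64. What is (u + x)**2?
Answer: 3485689/4096 ≈ 851.00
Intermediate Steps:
u = 53/64 (u = 53*(1/64) = 53/64 ≈ 0.82813)
x = -30
(u + x)**2 = (53/64 - 30)**2 = (-1867/64)**2 = 3485689/4096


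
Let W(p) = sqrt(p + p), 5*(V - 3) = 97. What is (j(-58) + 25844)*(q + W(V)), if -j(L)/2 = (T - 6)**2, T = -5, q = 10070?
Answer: 257812140 + 102408*sqrt(70)/5 ≈ 2.5798e+8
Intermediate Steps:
V = 112/5 (V = 3 + (1/5)*97 = 3 + 97/5 = 112/5 ≈ 22.400)
j(L) = -242 (j(L) = -2*(-5 - 6)**2 = -2*(-11)**2 = -2*121 = -242)
W(p) = sqrt(2)*sqrt(p) (W(p) = sqrt(2*p) = sqrt(2)*sqrt(p))
(j(-58) + 25844)*(q + W(V)) = (-242 + 25844)*(10070 + sqrt(2)*sqrt(112/5)) = 25602*(10070 + sqrt(2)*(4*sqrt(35)/5)) = 25602*(10070 + 4*sqrt(70)/5) = 257812140 + 102408*sqrt(70)/5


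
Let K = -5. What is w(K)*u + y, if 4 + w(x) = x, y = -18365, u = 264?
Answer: -20741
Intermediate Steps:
w(x) = -4 + x
w(K)*u + y = (-4 - 5)*264 - 18365 = -9*264 - 18365 = -2376 - 18365 = -20741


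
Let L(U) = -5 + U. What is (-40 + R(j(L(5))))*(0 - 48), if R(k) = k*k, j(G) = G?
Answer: 1920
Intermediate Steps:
R(k) = k**2
(-40 + R(j(L(5))))*(0 - 48) = (-40 + (-5 + 5)**2)*(0 - 48) = (-40 + 0**2)*(-48) = (-40 + 0)*(-48) = -40*(-48) = 1920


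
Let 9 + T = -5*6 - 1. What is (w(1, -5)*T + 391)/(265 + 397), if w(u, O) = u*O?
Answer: 591/662 ≈ 0.89275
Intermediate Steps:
w(u, O) = O*u
T = -40 (T = -9 + (-5*6 - 1) = -9 + (-30 - 1) = -9 - 31 = -40)
(w(1, -5)*T + 391)/(265 + 397) = (-5*1*(-40) + 391)/(265 + 397) = (-5*(-40) + 391)/662 = (200 + 391)/662 = (1/662)*591 = 591/662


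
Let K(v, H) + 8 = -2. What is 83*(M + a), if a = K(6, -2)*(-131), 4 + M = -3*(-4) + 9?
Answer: 110141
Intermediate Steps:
M = 17 (M = -4 + (-3*(-4) + 9) = -4 + (12 + 9) = -4 + 21 = 17)
K(v, H) = -10 (K(v, H) = -8 - 2 = -10)
a = 1310 (a = -10*(-131) = 1310)
83*(M + a) = 83*(17 + 1310) = 83*1327 = 110141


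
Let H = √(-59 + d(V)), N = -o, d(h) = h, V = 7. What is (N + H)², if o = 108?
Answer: 11612 - 432*I*√13 ≈ 11612.0 - 1557.6*I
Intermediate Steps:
N = -108 (N = -1*108 = -108)
H = 2*I*√13 (H = √(-59 + 7) = √(-52) = 2*I*√13 ≈ 7.2111*I)
(N + H)² = (-108 + 2*I*√13)²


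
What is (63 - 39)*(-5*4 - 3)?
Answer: -552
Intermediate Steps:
(63 - 39)*(-5*4 - 3) = 24*(-20 - 3) = 24*(-23) = -552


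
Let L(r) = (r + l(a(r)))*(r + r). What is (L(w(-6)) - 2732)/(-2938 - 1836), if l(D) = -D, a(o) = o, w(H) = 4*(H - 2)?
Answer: 1366/2387 ≈ 0.57227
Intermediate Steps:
w(H) = -8 + 4*H (w(H) = 4*(-2 + H) = -8 + 4*H)
L(r) = 0 (L(r) = (r - r)*(r + r) = 0*(2*r) = 0)
(L(w(-6)) - 2732)/(-2938 - 1836) = (0 - 2732)/(-2938 - 1836) = -2732/(-4774) = -2732*(-1/4774) = 1366/2387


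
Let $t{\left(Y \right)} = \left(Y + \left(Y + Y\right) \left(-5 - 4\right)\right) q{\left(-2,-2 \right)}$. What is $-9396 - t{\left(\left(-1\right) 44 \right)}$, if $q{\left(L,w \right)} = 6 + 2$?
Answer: $-15380$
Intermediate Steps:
$q{\left(L,w \right)} = 8$
$t{\left(Y \right)} = - 136 Y$ ($t{\left(Y \right)} = \left(Y + \left(Y + Y\right) \left(-5 - 4\right)\right) 8 = \left(Y + 2 Y \left(-9\right)\right) 8 = \left(Y - 18 Y\right) 8 = - 17 Y 8 = - 136 Y$)
$-9396 - t{\left(\left(-1\right) 44 \right)} = -9396 - - 136 \left(\left(-1\right) 44\right) = -9396 - \left(-136\right) \left(-44\right) = -9396 - 5984 = -15380$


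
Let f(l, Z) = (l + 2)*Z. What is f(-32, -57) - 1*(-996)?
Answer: 2706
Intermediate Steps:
f(l, Z) = Z*(2 + l) (f(l, Z) = (2 + l)*Z = Z*(2 + l))
f(-32, -57) - 1*(-996) = -57*(2 - 32) - 1*(-996) = -57*(-30) + 996 = 1710 + 996 = 2706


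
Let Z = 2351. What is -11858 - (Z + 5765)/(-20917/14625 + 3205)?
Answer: -10686388057/901004 ≈ -11861.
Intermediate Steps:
-11858 - (Z + 5765)/(-20917/14625 + 3205) = -11858 - (2351 + 5765)/(-20917/14625 + 3205) = -11858 - 8116/(-20917*1/14625 + 3205) = -11858 - 8116/(-1609/1125 + 3205) = -11858 - 8116/3604016/1125 = -11858 - 8116*1125/3604016 = -11858 - 1*2282625/901004 = -11858 - 2282625/901004 = -10686388057/901004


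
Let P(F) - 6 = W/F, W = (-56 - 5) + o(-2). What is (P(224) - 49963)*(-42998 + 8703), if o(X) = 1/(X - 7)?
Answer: 1726990948645/1008 ≈ 1.7133e+9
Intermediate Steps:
o(X) = 1/(-7 + X)
W = -550/9 (W = (-56 - 5) + 1/(-7 - 2) = -61 + 1/(-9) = -61 - 1/9 = -550/9 ≈ -61.111)
P(F) = 6 - 550/(9*F)
(P(224) - 49963)*(-42998 + 8703) = ((6 - 550/9/224) - 49963)*(-42998 + 8703) = ((6 - 550/9*1/224) - 49963)*(-34295) = ((6 - 275/1008) - 49963)*(-34295) = (5773/1008 - 49963)*(-34295) = -50356931/1008*(-34295) = 1726990948645/1008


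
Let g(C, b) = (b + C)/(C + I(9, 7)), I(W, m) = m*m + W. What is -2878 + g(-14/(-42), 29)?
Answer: -503562/175 ≈ -2877.5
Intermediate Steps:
I(W, m) = W + m**2 (I(W, m) = m**2 + W = W + m**2)
g(C, b) = (C + b)/(58 + C) (g(C, b) = (b + C)/(C + (9 + 7**2)) = (C + b)/(C + (9 + 49)) = (C + b)/(C + 58) = (C + b)/(58 + C))
-2878 + g(-14/(-42), 29) = -2878 + (-14/(-42) + 29)/(58 - 14/(-42)) = -2878 + (-14*(-1/42) + 29)/(58 - 14*(-1/42)) = -2878 + (1/3 + 29)/(58 + 1/3) = -2878 + (88/3)/(175/3) = -2878 + (3/175)*(88/3) = -2878 + 88/175 = -503562/175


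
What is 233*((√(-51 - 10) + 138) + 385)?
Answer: 121859 + 233*I*√61 ≈ 1.2186e+5 + 1819.8*I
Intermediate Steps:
233*((√(-51 - 10) + 138) + 385) = 233*((√(-61) + 138) + 385) = 233*((I*√61 + 138) + 385) = 233*((138 + I*√61) + 385) = 233*(523 + I*√61) = 121859 + 233*I*√61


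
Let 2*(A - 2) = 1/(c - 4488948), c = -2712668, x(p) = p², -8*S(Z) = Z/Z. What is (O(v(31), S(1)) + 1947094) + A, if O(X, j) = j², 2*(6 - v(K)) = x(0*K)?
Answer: 56088951278643/28806464 ≈ 1.9471e+6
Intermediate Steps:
S(Z) = -⅛ (S(Z) = -Z/(8*Z) = -⅛*1 = -⅛)
v(K) = 6 (v(K) = 6 - (0*K)²/2 = 6 - ½*0² = 6 - ½*0 = 6 + 0 = 6)
A = 28806463/14403232 (A = 2 + 1/(2*(-2712668 - 4488948)) = 2 + (½)/(-7201616) = 2 + (½)*(-1/7201616) = 2 - 1/14403232 = 28806463/14403232 ≈ 2.0000)
(O(v(31), S(1)) + 1947094) + A = ((-⅛)² + 1947094) + 28806463/14403232 = (1/64 + 1947094) + 28806463/14403232 = 124614017/64 + 28806463/14403232 = 56088951278643/28806464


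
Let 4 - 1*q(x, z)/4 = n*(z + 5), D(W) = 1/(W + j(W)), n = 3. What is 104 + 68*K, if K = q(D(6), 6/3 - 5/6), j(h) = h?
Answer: -3840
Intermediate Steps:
D(W) = 1/(2*W) (D(W) = 1/(W + W) = 1/(2*W))
q(x, z) = -44 - 12*z (q(x, z) = 16 - 12*(z + 5) = 16 - 12*(5 + z) = 16 - 4*(15 + 3*z) = 16 + (-60 - 12*z) = -44 - 12*z)
K = -58 (K = -44 - 12*(6/3 - 5/6) = -44 - 12*(6*(⅓) - 5*⅙) = -44 - 12*(2 - ⅚) = -44 - 12*7/6 = -44 - 14 = -58)
104 + 68*K = 104 + 68*(-58) = 104 - 3944 = -3840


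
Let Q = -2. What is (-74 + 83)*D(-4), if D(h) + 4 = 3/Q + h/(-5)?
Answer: -423/10 ≈ -42.300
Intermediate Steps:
D(h) = -11/2 - h/5 (D(h) = -4 + (3/(-2) + h/(-5)) = -4 + (3*(-1/2) + h*(-1/5)) = -4 + (-3/2 - h/5) = -11/2 - h/5)
(-74 + 83)*D(-4) = (-74 + 83)*(-11/2 - 1/5*(-4)) = 9*(-11/2 + 4/5) = 9*(-47/10) = -423/10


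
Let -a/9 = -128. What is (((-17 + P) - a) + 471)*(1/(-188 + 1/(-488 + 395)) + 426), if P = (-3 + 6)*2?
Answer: -5154373764/17485 ≈ -2.9479e+5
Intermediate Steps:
a = 1152 (a = -9*(-128) = 1152)
P = 6 (P = 3*2 = 6)
(((-17 + P) - a) + 471)*(1/(-188 + 1/(-488 + 395)) + 426) = (((-17 + 6) - 1*1152) + 471)*(1/(-188 + 1/(-488 + 395)) + 426) = ((-11 - 1152) + 471)*(1/(-188 + 1/(-93)) + 426) = (-1163 + 471)*(1/(-188 - 1/93) + 426) = -692*(1/(-17485/93) + 426) = -692*(-93/17485 + 426) = -692*7448517/17485 = -5154373764/17485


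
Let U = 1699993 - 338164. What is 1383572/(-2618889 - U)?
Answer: -691786/1990359 ≈ -0.34757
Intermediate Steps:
U = 1361829
1383572/(-2618889 - U) = 1383572/(-2618889 - 1*1361829) = 1383572/(-2618889 - 1361829) = 1383572/(-3980718) = 1383572*(-1/3980718) = -691786/1990359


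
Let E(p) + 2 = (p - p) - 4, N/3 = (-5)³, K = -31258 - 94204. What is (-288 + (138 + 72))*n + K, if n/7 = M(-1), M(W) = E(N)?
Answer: -122186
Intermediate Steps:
K = -125462
N = -375 (N = 3*(-5)³ = 3*(-125) = -375)
E(p) = -6 (E(p) = -2 + ((p - p) - 4) = -2 + (0 - 4) = -2 - 4 = -6)
M(W) = -6
n = -42 (n = 7*(-6) = -42)
(-288 + (138 + 72))*n + K = (-288 + (138 + 72))*(-42) - 125462 = (-288 + 210)*(-42) - 125462 = -78*(-42) - 125462 = 3276 - 125462 = -122186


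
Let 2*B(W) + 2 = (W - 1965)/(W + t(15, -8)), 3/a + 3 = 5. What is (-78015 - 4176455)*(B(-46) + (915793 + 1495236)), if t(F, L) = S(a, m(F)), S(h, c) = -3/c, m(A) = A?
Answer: -215412516684535/21 ≈ -1.0258e+13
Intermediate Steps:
a = 3/2 (a = 3/(-3 + 5) = 3/2 ≈ 1.5000)
t(F, L) = -3/F
B(W) = -1 + (-1965 + W)/(2*(-⅕ + W)) (B(W) = -1 + ((W - 1965)/(W - 3/15))/2 = -1 + ((-1965 + W)/(W - 3*1/15))/2 = -1 + ((-1965 + W)/(W - ⅕))/2 = -1 + ((-1965 + W)/(-⅕ + W))/2 = -1 + (-1965 + W)/(2*(-⅕ + W)))
(-78015 - 4176455)*(B(-46) + (915793 + 1495236)) = (-78015 - 4176455)*((-9823 - 5*(-46))/(2*(-1 + 5*(-46))) + (915793 + 1495236)) = -4254470*((-9823 + 230)/(2*(-1 - 230)) + 2411029) = -4254470*((½)*(-9593)/(-231) + 2411029) = -4254470*((½)*(-1/231)*(-9593) + 2411029) = -4254470*(9593/462 + 2411029) = -4254470*1113904991/462 = -215412516684535/21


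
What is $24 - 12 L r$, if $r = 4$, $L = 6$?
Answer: $-264$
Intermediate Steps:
$24 - 12 L r = 24 - 12 \cdot 6 \cdot 4 = 24 - 288 = -264$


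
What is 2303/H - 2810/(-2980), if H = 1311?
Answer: 1054685/390678 ≈ 2.6996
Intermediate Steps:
2303/H - 2810/(-2980) = 2303/1311 - 2810/(-2980) = 2303*(1/1311) - 2810*(-1/2980) = 2303/1311 + 281/298 = 1054685/390678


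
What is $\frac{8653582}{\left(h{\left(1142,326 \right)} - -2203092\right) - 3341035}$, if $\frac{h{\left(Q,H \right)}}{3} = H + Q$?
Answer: $- \frac{8653582}{1133539} \approx -7.6341$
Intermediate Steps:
$h{\left(Q,H \right)} = 3 H + 3 Q$ ($h{\left(Q,H \right)} = 3 \left(H + Q\right) = 3 H + 3 Q$)
$\frac{8653582}{\left(h{\left(1142,326 \right)} - -2203092\right) - 3341035} = \frac{8653582}{\left(\left(3 \cdot 326 + 3 \cdot 1142\right) - -2203092\right) - 3341035} = \frac{8653582}{\left(\left(978 + 3426\right) + 2203092\right) - 3341035} = \frac{8653582}{\left(4404 + 2203092\right) - 3341035} = \frac{8653582}{2207496 - 3341035} = \frac{8653582}{-1133539} = 8653582 \left(- \frac{1}{1133539}\right) = - \frac{8653582}{1133539}$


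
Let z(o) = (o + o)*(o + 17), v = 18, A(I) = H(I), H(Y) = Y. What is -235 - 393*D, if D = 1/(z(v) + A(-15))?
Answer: -97656/415 ≈ -235.32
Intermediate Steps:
A(I) = I
z(o) = 2*o*(17 + o) (z(o) = (2*o)*(17 + o) = 2*o*(17 + o))
D = 1/1245 (D = 1/(2*18*(17 + 18) - 15) = 1/(2*18*35 - 15) = 1/(1260 - 15) = 1/1245 ≈ 0.00080321)
-235 - 393*D = -235 - 393*1/1245 = -235 - 131/415 = -97656/415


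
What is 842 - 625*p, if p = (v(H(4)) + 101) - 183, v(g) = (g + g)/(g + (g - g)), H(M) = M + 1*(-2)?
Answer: 50842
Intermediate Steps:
H(M) = -2 + M (H(M) = M - 2 = -2 + M)
v(g) = 2 (v(g) = (2*g)/(g + 0) = (2*g)/g = 2)
p = -80 (p = (2 + 101) - 183 = 103 - 183 = -80)
842 - 625*p = 842 - 625*(-80) = 842 + 50000 = 50842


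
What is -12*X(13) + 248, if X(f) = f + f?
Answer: -64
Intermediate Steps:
X(f) = 2*f
-12*X(13) + 248 = -24*13 + 248 = -12*26 + 248 = -312 + 248 = -64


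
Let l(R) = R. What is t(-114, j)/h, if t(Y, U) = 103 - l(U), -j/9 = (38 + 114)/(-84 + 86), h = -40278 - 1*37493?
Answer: -787/77771 ≈ -0.010119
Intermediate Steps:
h = -77771 (h = -40278 - 37493 = -77771)
j = -684 (j = -9*(38 + 114)/(-84 + 86) = -1368/2 = -9*76 = -684)
t(Y, U) = 103 - U
t(-114, j)/h = (103 - 1*(-684))/(-77771) = (103 + 684)*(-1/77771) = 787*(-1/77771) = -787/77771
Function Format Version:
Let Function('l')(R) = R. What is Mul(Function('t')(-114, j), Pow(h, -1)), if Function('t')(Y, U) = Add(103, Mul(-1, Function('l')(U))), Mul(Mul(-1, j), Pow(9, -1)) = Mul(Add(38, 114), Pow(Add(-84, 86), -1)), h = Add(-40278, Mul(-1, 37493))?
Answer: Rational(-787, 77771) ≈ -0.010119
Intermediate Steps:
h = -77771 (h = Add(-40278, -37493) = -77771)
j = -684 (j = Mul(-9, Mul(Add(38, 114), Pow(Add(-84, 86), -1))) = Mul(-9, Mul(152, Pow(2, -1))) = Mul(-9, Mul(152, Rational(1, 2))) = Mul(-9, 76) = -684)
Function('t')(Y, U) = Add(103, Mul(-1, U))
Mul(Function('t')(-114, j), Pow(h, -1)) = Mul(Add(103, Mul(-1, -684)), Pow(-77771, -1)) = Mul(Add(103, 684), Rational(-1, 77771)) = Mul(787, Rational(-1, 77771)) = Rational(-787, 77771)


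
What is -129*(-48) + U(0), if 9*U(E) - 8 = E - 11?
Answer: 18575/3 ≈ 6191.7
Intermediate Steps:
U(E) = -⅓ + E/9 (U(E) = 8/9 + (E - 11)/9 = 8/9 + (-11 + E)/9 = 8/9 + (-11/9 + E/9) = -⅓ + E/9)
-129*(-48) + U(0) = -129*(-48) + (-⅓ + (⅑)*0) = 6192 + (-⅓ + 0) = 6192 - ⅓ = 18575/3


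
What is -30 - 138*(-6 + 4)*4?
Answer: 1074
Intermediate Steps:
-30 - 138*(-6 + 4)*4 = -30 - (-276)*4 = -30 - 138*(-8) = -30 + 1104 = 1074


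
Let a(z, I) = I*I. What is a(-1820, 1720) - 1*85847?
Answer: 2872553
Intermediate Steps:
a(z, I) = I²
a(-1820, 1720) - 1*85847 = 1720² - 1*85847 = 2958400 - 85847 = 2872553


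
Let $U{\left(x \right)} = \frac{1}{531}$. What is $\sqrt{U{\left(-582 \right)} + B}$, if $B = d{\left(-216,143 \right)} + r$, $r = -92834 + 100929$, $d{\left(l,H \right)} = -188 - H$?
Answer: $\frac{\sqrt{243238415}}{177} \approx 88.114$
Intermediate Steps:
$r = 8095$
$B = 7764$ ($B = \left(-188 - 143\right) + 8095 = -331 + 8095 = 7764$)
$U{\left(x \right)} = \frac{1}{531}$
$\sqrt{U{\left(-582 \right)} + B} = \sqrt{\frac{1}{531} + 7764} = \sqrt{\frac{4122685}{531}} = \frac{\sqrt{243238415}}{177}$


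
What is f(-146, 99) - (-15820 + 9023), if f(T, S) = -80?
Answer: 6717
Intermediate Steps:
f(-146, 99) - (-15820 + 9023) = -80 - (-15820 + 9023) = -80 - 1*(-6797) = -80 + 6797 = 6717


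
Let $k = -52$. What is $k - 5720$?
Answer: $-5772$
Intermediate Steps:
$k - 5720 = -52 - 5720 = -5772$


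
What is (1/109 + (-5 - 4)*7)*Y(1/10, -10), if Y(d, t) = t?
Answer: 68660/109 ≈ 629.91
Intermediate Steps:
(1/109 + (-5 - 4)*7)*Y(1/10, -10) = (1/109 + (-5 - 4)*7)*(-10) = (1/109 - 9*7)*(-10) = (1/109 - 63)*(-10) = -6866/109*(-10) = 68660/109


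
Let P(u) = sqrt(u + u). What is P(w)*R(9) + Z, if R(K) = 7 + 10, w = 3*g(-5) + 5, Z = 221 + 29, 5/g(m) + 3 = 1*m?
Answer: 585/2 ≈ 292.50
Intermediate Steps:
g(m) = 5/(-3 + m) (g(m) = 5/(-3 + 1*m) = 5/(-3 + m))
Z = 250
w = 25/8 (w = 3*(5/(-3 - 5)) + 5 = 3*(5/(-8)) + 5 = 3*(5*(-1/8)) + 5 = 3*(-5/8) + 5 = -15/8 + 5 = 25/8 ≈ 3.1250)
R(K) = 17
P(u) = sqrt(2)*sqrt(u) (P(u) = sqrt(2*u) = sqrt(2)*sqrt(u))
P(w)*R(9) + Z = (sqrt(2)*sqrt(25/8))*17 + 250 = (sqrt(2)*(5*sqrt(2)/4))*17 + 250 = (5/2)*17 + 250 = 85/2 + 250 = 585/2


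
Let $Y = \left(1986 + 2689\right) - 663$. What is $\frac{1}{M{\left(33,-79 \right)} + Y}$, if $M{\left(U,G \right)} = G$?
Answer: $\frac{1}{3933} \approx 0.00025426$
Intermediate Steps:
$Y = 4012$ ($Y = 4675 - 663 = 4012$)
$\frac{1}{M{\left(33,-79 \right)} + Y} = \frac{1}{-79 + 4012} = \frac{1}{3933}$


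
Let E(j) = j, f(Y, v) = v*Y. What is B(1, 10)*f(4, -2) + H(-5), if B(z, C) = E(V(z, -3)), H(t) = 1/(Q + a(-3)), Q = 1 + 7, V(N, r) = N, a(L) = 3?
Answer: -87/11 ≈ -7.9091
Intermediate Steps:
f(Y, v) = Y*v
Q = 8
H(t) = 1/11 (H(t) = 1/(8 + 3) = 1/11)
B(z, C) = z
B(1, 10)*f(4, -2) + H(-5) = 1*(4*(-2)) + 1/11 = 1*(-8) + 1/11 = -8 + 1/11 = -87/11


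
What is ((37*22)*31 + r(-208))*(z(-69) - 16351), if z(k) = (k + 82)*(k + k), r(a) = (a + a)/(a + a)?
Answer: -457889075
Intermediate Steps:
r(a) = 1 (r(a) = (2*a)/((2*a)) = (2*a)*(1/(2*a)) = 1)
z(k) = 2*k*(82 + k) (z(k) = (82 + k)*(2*k) = 2*k*(82 + k))
((37*22)*31 + r(-208))*(z(-69) - 16351) = ((37*22)*31 + 1)*(2*(-69)*(82 - 69) - 16351) = (814*31 + 1)*(2*(-69)*13 - 16351) = (25234 + 1)*(-1794 - 16351) = 25235*(-18145) = -457889075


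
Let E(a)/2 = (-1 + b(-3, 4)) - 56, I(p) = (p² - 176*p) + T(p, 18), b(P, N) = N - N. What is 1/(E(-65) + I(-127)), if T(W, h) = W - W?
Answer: 1/38367 ≈ 2.6064e-5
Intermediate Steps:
T(W, h) = 0
b(P, N) = 0
I(p) = p² - 176*p (I(p) = (p² - 176*p) + 0 = p² - 176*p)
E(a) = -114 (E(a) = 2*((-1 + 0) - 56) = 2*(-1 - 56) = 2*(-57) = -114)
1/(E(-65) + I(-127)) = 1/(-114 - 127*(-176 - 127)) = 1/(-114 - 127*(-303)) = 1/(-114 + 38481) = 1/38367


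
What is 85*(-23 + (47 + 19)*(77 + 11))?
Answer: 491725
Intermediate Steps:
85*(-23 + (47 + 19)*(77 + 11)) = 85*(-23 + 66*88) = 85*(-23 + 5808) = 85*5785 = 491725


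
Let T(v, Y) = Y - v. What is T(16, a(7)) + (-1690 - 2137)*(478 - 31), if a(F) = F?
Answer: -1710678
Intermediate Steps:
T(16, a(7)) + (-1690 - 2137)*(478 - 31) = (7 - 1*16) + (-1690 - 2137)*(478 - 31) = (7 - 16) - 3827*447 = -9 - 1710669 = -1710678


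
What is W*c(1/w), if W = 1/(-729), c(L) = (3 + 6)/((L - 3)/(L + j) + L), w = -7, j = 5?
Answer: 119/7614 ≈ 0.015629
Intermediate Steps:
c(L) = 9/(L + (-3 + L)/(5 + L)) (c(L) = (3 + 6)/((L - 3)/(L + 5) + L) = 9/((-3 + L)/(5 + L) + L) = 9/(L + (-3 + L)/(5 + L)))
W = -1/729 ≈ -0.0013717
W*c(1/w) = -(5 + 1/(-7))/(81*(-3 + (1/(-7))**2 + 6/(-7))) = -(5 - 1/7)/(81*(-3 + (-1/7)**2 + 6*(-1/7))) = -34/(81*(-3 + 1/49 - 6/7)*7) = -34/(81*(-188/49)*7) = -(-49)*34/(81*188*7) = -1/729*(-1071/94) = 119/7614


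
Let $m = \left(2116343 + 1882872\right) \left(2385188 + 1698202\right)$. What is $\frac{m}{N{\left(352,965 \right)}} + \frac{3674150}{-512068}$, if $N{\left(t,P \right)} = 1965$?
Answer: $\frac{278741732692671235}{33540454} \approx 8.3106 \cdot 10^{9}$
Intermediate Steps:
$m = 16330354538850$ ($m = 3999215 \cdot 4083390 = 16330354538850$)
$\frac{m}{N{\left(352,965 \right)}} + \frac{3674150}{-512068} = \frac{16330354538850}{1965} + \frac{3674150}{-512068} = 16330354538850 \cdot \frac{1}{1965} + 3674150 \left(- \frac{1}{512068}\right) = \frac{1088690302590}{131} - \frac{1837075}{256034} = \frac{278741732692671235}{33540454}$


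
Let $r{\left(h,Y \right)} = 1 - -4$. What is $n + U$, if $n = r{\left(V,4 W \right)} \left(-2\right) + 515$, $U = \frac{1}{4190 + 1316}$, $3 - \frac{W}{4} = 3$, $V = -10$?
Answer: $\frac{2780531}{5506} \approx 505.0$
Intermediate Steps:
$W = 0$ ($W = 12 - 12 = 0$)
$r{\left(h,Y \right)} = 5$ ($r{\left(h,Y \right)} = 1 + 4 = 5$)
$U = \frac{1}{5506} \approx 0.00018162$
$n = 505$ ($n = 5 \left(-2\right) + 515 = -10 + 515 = 505$)
$n + U = 505 + \frac{1}{5506} = \frac{2780531}{5506}$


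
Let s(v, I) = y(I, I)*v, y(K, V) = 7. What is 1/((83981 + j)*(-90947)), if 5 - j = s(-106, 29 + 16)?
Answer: -1/7705757416 ≈ -1.2977e-10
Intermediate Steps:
s(v, I) = 7*v
j = 747 (j = 5 - 7*(-106) = 5 - 1*(-742) = 5 + 742 = 747)
1/((83981 + j)*(-90947)) = 1/((83981 + 747)*(-90947)) = -1/90947/84728 = (1/84728)*(-1/90947) = -1/7705757416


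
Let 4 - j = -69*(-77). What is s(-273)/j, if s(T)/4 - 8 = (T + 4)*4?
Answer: 4272/5309 ≈ 0.80467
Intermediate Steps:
s(T) = 96 + 16*T (s(T) = 32 + 4*((T + 4)*4) = 32 + 4*((4 + T)*4) = 32 + 4*(16 + 4*T) = 32 + (64 + 16*T) = 96 + 16*T)
j = -5309 (j = 4 - (-69)*(-77) = 4 - 1*5313 = 4 - 5313 = -5309)
s(-273)/j = (96 + 16*(-273))/(-5309) = (96 - 4368)*(-1/5309) = -4272*(-1/5309) = 4272/5309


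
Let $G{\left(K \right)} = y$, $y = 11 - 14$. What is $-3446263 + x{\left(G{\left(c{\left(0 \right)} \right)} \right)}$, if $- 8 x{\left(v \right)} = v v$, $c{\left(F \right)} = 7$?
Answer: $- \frac{27570113}{8} \approx -3.4463 \cdot 10^{6}$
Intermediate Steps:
$y = -3$
$G{\left(K \right)} = -3$
$x{\left(v \right)} = - \frac{v^{2}}{8}$ ($x{\left(v \right)} = - \frac{v v}{8} = - \frac{v^{2}}{8}$)
$-3446263 + x{\left(G{\left(c{\left(0 \right)} \right)} \right)} = -3446263 - \frac{\left(-3\right)^{2}}{8} = -3446263 - \frac{9}{8} = - \frac{27570113}{8}$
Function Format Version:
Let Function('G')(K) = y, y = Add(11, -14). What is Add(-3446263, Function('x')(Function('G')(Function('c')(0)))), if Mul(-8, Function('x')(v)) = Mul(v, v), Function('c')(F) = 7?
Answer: Rational(-27570113, 8) ≈ -3.4463e+6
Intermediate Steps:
y = -3
Function('G')(K) = -3
Function('x')(v) = Mul(Rational(-1, 8), Pow(v, 2)) (Function('x')(v) = Mul(Rational(-1, 8), Mul(v, v)) = Mul(Rational(-1, 8), Pow(v, 2)))
Add(-3446263, Function('x')(Function('G')(Function('c')(0)))) = Add(-3446263, Mul(Rational(-1, 8), Pow(-3, 2))) = Add(-3446263, Mul(Rational(-1, 8), 9)) = Add(-3446263, Rational(-9, 8)) = Rational(-27570113, 8)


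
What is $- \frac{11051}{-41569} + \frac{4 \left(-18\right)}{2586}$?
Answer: $\frac{4264153}{17916239} \approx 0.238$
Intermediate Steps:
$- \frac{11051}{-41569} + \frac{4 \left(-18\right)}{2586} = \left(-11051\right) \left(- \frac{1}{41569}\right) - \frac{12}{431} = \frac{11051}{41569} - \frac{12}{431} = \frac{4264153}{17916239}$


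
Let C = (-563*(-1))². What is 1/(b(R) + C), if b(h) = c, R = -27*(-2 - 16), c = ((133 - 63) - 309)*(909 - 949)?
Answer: 1/326529 ≈ 3.0625e-6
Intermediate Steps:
c = 9560 (c = (70 - 309)*(-40) = -239*(-40) = 9560)
R = 486 (R = -27*(-18) = 486)
C = 316969 (C = 563² = 316969)
b(h) = 9560
1/(b(R) + C) = 1/(9560 + 316969) = 1/326529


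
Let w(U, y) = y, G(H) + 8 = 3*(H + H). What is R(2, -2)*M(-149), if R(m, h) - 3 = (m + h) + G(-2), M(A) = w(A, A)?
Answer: 2533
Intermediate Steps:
G(H) = -8 + 6*H (G(H) = -8 + 3*(H + H) = -8 + 3*(2*H) = -8 + 6*H)
M(A) = A
R(m, h) = -17 + h + m (R(m, h) = 3 + ((m + h) + (-8 + 6*(-2))) = 3 + ((h + m) + (-8 - 12)) = 3 + ((h + m) - 20) = 3 + (-20 + h + m) = -17 + h + m)
R(2, -2)*M(-149) = (-17 - 2 + 2)*(-149) = -17*(-149) = 2533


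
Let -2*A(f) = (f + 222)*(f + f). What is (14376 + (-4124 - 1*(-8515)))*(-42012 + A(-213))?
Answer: -752462865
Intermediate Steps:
A(f) = -f*(222 + f) (A(f) = -(f + 222)*(f + f)/2 = -(222 + f)*2*f/2 = -f*(222 + f))
(14376 + (-4124 - 1*(-8515)))*(-42012 + A(-213)) = (14376 + (-4124 - 1*(-8515)))*(-42012 - 1*(-213)*(222 - 213)) = (14376 + (-4124 + 8515))*(-42012 - 1*(-213)*9) = (14376 + 4391)*(-42012 + 1917) = 18767*(-40095) = -752462865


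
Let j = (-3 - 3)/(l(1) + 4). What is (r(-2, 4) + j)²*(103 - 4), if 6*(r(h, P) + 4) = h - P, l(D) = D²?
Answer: 95139/25 ≈ 3805.6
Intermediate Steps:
r(h, P) = -4 - P/6 + h/6 (r(h, P) = -4 + (h - P)/6 = -4 + (-P/6 + h/6) = -4 - P/6 + h/6)
j = -6/5 (j = (-3 - 3)/(1² + 4) = -6/(1 + 4) = -6/5 ≈ -1.2000)
(r(-2, 4) + j)²*(103 - 4) = ((-4 - ⅙*4 + (⅙)*(-2)) - 6/5)²*(103 - 4) = ((-4 - ⅔ - ⅓) - 6/5)²*99 = (-5 - 6/5)²*99 = (-31/5)²*99 = (961/25)*99 = 95139/25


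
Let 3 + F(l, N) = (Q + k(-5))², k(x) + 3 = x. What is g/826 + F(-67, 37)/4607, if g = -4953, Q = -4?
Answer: -22702005/3805382 ≈ -5.9658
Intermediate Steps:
k(x) = -3 + x
F(l, N) = 141 (F(l, N) = -3 + (-4 + (-3 - 5))² = -3 + (-4 - 8)² = -3 + (-12)² = -3 + 144 = 141)
g/826 + F(-67, 37)/4607 = -4953/826 + 141/4607 = -22702005/3805382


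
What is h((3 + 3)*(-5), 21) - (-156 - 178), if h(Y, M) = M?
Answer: 355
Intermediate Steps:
h((3 + 3)*(-5), 21) - (-156 - 178) = 21 - (-156 - 178) = 21 - 1*(-334) = 21 + 334 = 355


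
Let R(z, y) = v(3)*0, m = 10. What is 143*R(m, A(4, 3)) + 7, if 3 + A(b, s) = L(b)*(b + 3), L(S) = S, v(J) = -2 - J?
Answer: 7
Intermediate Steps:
A(b, s) = -3 + b*(3 + b) (A(b, s) = -3 + b*(b + 3) = -3 + b*(3 + b))
R(z, y) = 0 (R(z, y) = (-2 - 1*3)*0 = (-2 - 3)*0 = -5*0 = 0)
143*R(m, A(4, 3)) + 7 = 143*0 + 7 = 0 + 7 = 7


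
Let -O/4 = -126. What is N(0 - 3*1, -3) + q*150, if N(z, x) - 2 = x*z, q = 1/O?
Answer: 949/84 ≈ 11.298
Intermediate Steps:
O = 504 (O = -4*(-126) = 504)
q = 1/504 ≈ 0.0019841
N(z, x) = 2 + x*z
N(0 - 3*1, -3) + q*150 = (2 - 3*(0 - 3*1)) + (1/504)*150 = (2 - 3*(0 - 3)) + 25/84 = (2 - 3*(-3)) + 25/84 = (2 + 9) + 25/84 = 11 + 25/84 = 949/84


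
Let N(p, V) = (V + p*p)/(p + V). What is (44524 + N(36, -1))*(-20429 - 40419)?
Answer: -2711447728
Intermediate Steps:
N(p, V) = (V + p**2)/(V + p)
(44524 + N(36, -1))*(-20429 - 40419) = (44524 + (-1 + 36**2)/(-1 + 36))*(-20429 - 40419) = (44524 + (-1 + 1296)/35)*(-60848) = (44524 + (1/35)*1295)*(-60848) = (44524 + 37)*(-60848) = 44561*(-60848) = -2711447728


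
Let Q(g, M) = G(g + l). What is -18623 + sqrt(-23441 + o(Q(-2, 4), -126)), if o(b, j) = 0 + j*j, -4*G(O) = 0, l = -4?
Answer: -18623 + I*sqrt(7565) ≈ -18623.0 + 86.977*I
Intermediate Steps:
G(O) = 0 (G(O) = -1/4*0 = 0)
Q(g, M) = 0
o(b, j) = j**2 (o(b, j) = 0 + j**2 = j**2)
-18623 + sqrt(-23441 + o(Q(-2, 4), -126)) = -18623 + sqrt(-23441 + (-126)**2) = -18623 + sqrt(-23441 + 15876) = -18623 + sqrt(-7565) = -18623 + I*sqrt(7565)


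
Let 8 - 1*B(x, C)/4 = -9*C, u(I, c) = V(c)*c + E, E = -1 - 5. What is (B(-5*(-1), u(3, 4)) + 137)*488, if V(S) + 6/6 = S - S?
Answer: -93208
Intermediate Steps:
E = -6
V(S) = -1 (V(S) = -1 + (S - S) = -1 + 0 = -1)
u(I, c) = -6 - c (u(I, c) = -c - 6 = -6 - c)
B(x, C) = 32 + 36*C (B(x, C) = 32 - (-36)*C = 32 + 36*C)
(B(-5*(-1), u(3, 4)) + 137)*488 = ((32 + 36*(-6 - 1*4)) + 137)*488 = ((32 + 36*(-6 - 4)) + 137)*488 = ((32 + 36*(-10)) + 137)*488 = ((32 - 360) + 137)*488 = (-328 + 137)*488 = -191*488 = -93208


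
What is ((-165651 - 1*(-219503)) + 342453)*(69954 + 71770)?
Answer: 56165929820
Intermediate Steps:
((-165651 - 1*(-219503)) + 342453)*(69954 + 71770) = ((-165651 + 219503) + 342453)*141724 = (53852 + 342453)*141724 = 396305*141724 = 56165929820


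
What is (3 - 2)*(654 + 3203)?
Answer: 3857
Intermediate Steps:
(3 - 2)*(654 + 3203) = 1*3857 = 3857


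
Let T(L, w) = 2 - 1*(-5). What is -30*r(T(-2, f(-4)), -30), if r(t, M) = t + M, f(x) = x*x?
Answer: 690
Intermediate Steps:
f(x) = x²
T(L, w) = 7 (T(L, w) = 2 + 5 = 7)
r(t, M) = M + t
-30*r(T(-2, f(-4)), -30) = -30*(-30 + 7) = -30*(-23) = 690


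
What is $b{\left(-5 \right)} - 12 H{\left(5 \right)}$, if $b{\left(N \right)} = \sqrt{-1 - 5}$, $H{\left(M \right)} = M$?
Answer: $-60 + i \sqrt{6} \approx -60.0 + 2.4495 i$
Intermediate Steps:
$b{\left(N \right)} = i \sqrt{6}$ ($b{\left(N \right)} = \sqrt{-6} = i \sqrt{6}$)
$b{\left(-5 \right)} - 12 H{\left(5 \right)} = i \sqrt{6} - 60 = -60 + i \sqrt{6}$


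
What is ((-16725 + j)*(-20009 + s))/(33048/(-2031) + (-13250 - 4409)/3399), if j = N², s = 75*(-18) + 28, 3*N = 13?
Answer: -2460087519209276/148195581 ≈ -1.6600e+7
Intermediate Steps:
N = 13/3 (N = (⅓)*13 = 13/3 ≈ 4.3333)
s = -1322 (s = -1350 + 28 = -1322)
j = 169/9 (j = (13/3)² = 169/9 ≈ 18.778)
((-16725 + j)*(-20009 + s))/(33048/(-2031) + (-13250 - 4409)/3399) = ((-16725 + 169/9)*(-20009 - 1322))/(33048/(-2031) + (-13250 - 4409)/3399) = (-150356/9*(-21331))/(33048*(-1/2031) - 17659*1/3399) = 3207243836/(9*(-11016/677 - 17659/3399)) = 3207243836/(9*(-49398527/2301123)) = (3207243836/9)*(-2301123/49398527) = -2460087519209276/148195581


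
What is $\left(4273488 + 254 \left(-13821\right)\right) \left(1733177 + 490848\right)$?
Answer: $1696828769850$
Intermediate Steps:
$\left(4273488 + 254 \left(-13821\right)\right) \left(1733177 + 490848\right) = \left(4273488 - 3510534\right) 2224025 = 762954 \cdot 2224025 = 1696828769850$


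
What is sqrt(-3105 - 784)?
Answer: I*sqrt(3889) ≈ 62.362*I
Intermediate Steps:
sqrt(-3105 - 784) = sqrt(-3889) = I*sqrt(3889)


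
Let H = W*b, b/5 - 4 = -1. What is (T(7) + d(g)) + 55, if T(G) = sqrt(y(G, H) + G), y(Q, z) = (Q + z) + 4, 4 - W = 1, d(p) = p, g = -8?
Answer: 47 + 3*sqrt(7) ≈ 54.937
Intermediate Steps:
b = 15 (b = 20 + 5*(-1) = 20 - 5 = 15)
W = 3 (W = 4 - 1*1 = 4 - 1 = 3)
H = 45 (H = 3*15 = 45)
y(Q, z) = 4 + Q + z
T(G) = sqrt(49 + 2*G) (T(G) = sqrt((4 + G + 45) + G) = sqrt((49 + G) + G) = sqrt(49 + 2*G))
(T(7) + d(g)) + 55 = (sqrt(49 + 2*7) - 8) + 55 = (sqrt(49 + 14) - 8) + 55 = (sqrt(63) - 8) + 55 = (3*sqrt(7) - 8) + 55 = (-8 + 3*sqrt(7)) + 55 = 47 + 3*sqrt(7)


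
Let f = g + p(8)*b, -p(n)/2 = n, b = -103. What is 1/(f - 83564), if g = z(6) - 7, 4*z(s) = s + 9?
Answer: -4/327677 ≈ -1.2207e-5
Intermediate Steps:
z(s) = 9/4 + s/4 (z(s) = (s + 9)/4 = (9 + s)/4 = 9/4 + s/4)
g = -13/4 (g = (9/4 + (1/4)*6) - 7 = (9/4 + 3/2) - 7 = 15/4 - 7 = -13/4 ≈ -3.2500)
p(n) = -2*n
f = 6579/4 (f = -13/4 - 2*8*(-103) = -13/4 - 16*(-103) = -13/4 + 1648 = 6579/4 ≈ 1644.8)
1/(f - 83564) = 1/(6579/4 - 83564) = 1/(-327677/4) = -4/327677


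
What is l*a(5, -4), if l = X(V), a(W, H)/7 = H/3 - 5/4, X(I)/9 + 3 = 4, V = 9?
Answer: -651/4 ≈ -162.75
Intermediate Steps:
X(I) = 9 (X(I) = -27 + 9*4 = -27 + 36 = 9)
a(W, H) = -35/4 + 7*H/3 (a(W, H) = 7*(H/3 - 5/4) = 7*(-5/4 + H/3) = -35/4 + 7*H/3)
l = 9
l*a(5, -4) = 9*(-35/4 + (7/3)*(-4)) = 9*(-35/4 - 28/3) = 9*(-217/12) = -651/4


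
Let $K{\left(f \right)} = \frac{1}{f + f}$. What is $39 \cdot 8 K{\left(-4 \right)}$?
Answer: $-39$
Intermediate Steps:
$K{\left(f \right)} = \frac{1}{2 f}$
$39 \cdot 8 K{\left(-4 \right)} = 39 \cdot 8 \frac{1}{2 \left(-4\right)} = 312 \cdot \frac{1}{2} \left(- \frac{1}{4}\right) = 312 \left(- \frac{1}{8}\right) = -39$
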